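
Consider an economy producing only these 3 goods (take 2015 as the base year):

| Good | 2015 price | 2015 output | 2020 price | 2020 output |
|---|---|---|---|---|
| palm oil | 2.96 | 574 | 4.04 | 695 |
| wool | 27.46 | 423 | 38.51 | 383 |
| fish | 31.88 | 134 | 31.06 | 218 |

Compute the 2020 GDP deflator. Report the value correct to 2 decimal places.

Nominal GDP 2020 = 4.04·695 + 38.51·383 + 31.06·218 = 24328.21.
Real GDP 2020 (at 2015 prices) = 2.96·695 + 27.46·383 + 31.88·218 = 19524.22.
Deflator = Nominal/Real × 100 = 24328.21/19524.22 × 100 = 124.605.

124.61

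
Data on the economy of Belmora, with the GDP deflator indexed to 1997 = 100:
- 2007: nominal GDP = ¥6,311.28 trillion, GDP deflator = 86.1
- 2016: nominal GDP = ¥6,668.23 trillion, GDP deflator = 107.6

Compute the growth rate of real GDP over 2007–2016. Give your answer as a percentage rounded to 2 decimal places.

-15.46%

Deflate each year: 2007 → 6311.28/0.861 = 7330.17; 2016 → 6668.23/1.076 = 6197.24.
So real GDP changed by 6197.24/7330.17 − 1 = -0.1546, i.e. -15.46%.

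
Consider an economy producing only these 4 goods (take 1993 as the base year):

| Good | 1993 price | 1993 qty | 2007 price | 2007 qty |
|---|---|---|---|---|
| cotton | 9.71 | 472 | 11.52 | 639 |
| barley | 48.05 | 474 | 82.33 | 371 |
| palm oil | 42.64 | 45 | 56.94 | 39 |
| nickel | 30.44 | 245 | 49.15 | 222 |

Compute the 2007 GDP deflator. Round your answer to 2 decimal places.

157.27

Nominal GDP 2007 = 11.52·639 + 82.33·371 + 56.94·39 + 49.15·222 = 51037.67.
Real GDP 2007 (at 1993 prices) = 9.71·639 + 48.05·371 + 42.64·39 + 30.44·222 = 32451.88.
Deflator = Nominal/Real × 100 = 51037.67/32451.88 × 100 = 157.272.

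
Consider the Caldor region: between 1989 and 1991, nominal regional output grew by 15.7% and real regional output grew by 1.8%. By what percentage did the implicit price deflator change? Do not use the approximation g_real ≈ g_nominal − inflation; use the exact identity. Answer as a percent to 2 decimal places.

(1 + g_nom) = (1 + g_real)(1 + π), so π = 1.1570 / 1.0180 − 1 = 0.13654.

13.65%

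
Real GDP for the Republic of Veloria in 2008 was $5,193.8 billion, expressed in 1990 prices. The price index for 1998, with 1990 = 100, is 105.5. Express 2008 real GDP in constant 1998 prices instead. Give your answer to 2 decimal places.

$5,479.46 billion

Real GDP in 1998 prices = Real GDP in 1990 prices × (P_1998/P_1990) = 5193.8 × 1.055 = 5479.46.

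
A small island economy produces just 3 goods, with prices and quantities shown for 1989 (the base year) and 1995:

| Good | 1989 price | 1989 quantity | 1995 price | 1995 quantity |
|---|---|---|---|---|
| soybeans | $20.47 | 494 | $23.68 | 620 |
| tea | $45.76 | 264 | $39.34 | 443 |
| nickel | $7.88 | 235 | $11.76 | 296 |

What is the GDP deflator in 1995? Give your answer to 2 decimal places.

Nominal GDP 1995 = 23.68·620 + 39.34·443 + 11.76·296 = 35590.18.
Real GDP 1995 (at 1989 prices) = 20.47·620 + 45.76·443 + 7.88·296 = 35295.56.
Deflator = Nominal/Real × 100 = 35590.18/35295.56 × 100 = 100.835.

100.83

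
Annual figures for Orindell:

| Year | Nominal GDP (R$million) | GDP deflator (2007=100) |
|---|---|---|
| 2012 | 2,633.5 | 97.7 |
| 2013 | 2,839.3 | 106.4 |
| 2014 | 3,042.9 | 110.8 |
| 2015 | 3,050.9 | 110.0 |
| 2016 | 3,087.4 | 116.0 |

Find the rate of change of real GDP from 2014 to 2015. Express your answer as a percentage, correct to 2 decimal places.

Real GDP 2014 = 3042.9/1.108 = 2746.30.
Real GDP 2015 = 3050.9/1.100 = 2773.55.
Change = 2773.55/2746.30 − 1 = 0.0099.

0.99%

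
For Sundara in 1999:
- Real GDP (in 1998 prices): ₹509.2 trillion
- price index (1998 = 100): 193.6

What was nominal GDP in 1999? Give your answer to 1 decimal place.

Nominal GDP = Real × (price index/100) = 509.2 × 1.936 = 985.81.

₹985.8 trillion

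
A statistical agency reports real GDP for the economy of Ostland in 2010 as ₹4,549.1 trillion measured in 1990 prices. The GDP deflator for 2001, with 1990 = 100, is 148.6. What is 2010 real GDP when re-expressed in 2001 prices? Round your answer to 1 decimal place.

₹6,760.0 trillion

Real GDP in 2001 prices = Real GDP in 1990 prices × (P_2001/P_1990) = 4549.1 × 1.486 = 6759.96.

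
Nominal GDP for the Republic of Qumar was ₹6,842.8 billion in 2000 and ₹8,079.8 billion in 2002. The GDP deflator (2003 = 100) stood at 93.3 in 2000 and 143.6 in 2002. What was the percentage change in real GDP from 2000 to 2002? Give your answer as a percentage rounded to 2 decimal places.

-23.28%

Real GDP 2000 = 6842.8 / 0.933 = 7334.19.
Real GDP 2002 = 8079.8 / 1.436 = 5626.60.
Real growth = 5626.60 / 7334.19 − 1 = -0.2328.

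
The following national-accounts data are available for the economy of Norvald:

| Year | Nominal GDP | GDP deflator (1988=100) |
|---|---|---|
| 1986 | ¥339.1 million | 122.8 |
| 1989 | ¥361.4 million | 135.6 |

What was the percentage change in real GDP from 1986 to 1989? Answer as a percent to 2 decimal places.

Real GDP 1986 = 339.1 / 1.228 = 276.14.
Real GDP 1989 = 361.4 / 1.356 = 266.52.
Real growth = 266.52 / 276.14 − 1 = -0.0348.

-3.48%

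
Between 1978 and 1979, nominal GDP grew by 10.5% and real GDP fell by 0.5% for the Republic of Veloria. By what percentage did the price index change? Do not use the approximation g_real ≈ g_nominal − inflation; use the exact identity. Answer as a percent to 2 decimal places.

11.06%

(1 + g_nom) = (1 + g_real)(1 + π), so π = 1.1050 / 0.9950 − 1 = 0.11055.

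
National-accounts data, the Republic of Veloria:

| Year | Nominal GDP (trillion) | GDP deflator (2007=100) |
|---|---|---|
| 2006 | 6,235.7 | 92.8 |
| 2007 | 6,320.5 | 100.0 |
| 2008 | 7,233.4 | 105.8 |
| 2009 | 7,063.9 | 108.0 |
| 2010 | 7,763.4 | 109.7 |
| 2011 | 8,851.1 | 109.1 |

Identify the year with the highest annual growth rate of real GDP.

2007: real = 6320.5/1.000 = 6320.50; growth vs 2006 (6719.50) = -5.94%.
2008: real = 7233.4/1.058 = 6836.86; growth vs 2007 (6320.50) = 8.17%.
2009: real = 7063.9/1.080 = 6540.65; growth vs 2008 (6836.86) = -4.33%.
2010: real = 7763.4/1.097 = 7076.94; growth vs 2009 (6540.65) = 8.20%.
2011: real = 8851.1/1.091 = 8112.83; growth vs 2010 (7076.94) = 14.64%.

2011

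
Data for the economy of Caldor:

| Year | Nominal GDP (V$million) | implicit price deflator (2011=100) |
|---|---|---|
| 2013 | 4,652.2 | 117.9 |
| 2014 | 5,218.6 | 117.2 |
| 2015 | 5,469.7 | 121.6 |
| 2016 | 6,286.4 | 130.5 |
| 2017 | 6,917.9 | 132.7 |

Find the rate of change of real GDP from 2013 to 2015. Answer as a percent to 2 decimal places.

13.99%

Real GDP 2013 = 4652.2/1.179 = 3945.89.
Real GDP 2015 = 5469.7/1.216 = 4498.11.
Change = 4498.11/3945.89 − 1 = 0.1399.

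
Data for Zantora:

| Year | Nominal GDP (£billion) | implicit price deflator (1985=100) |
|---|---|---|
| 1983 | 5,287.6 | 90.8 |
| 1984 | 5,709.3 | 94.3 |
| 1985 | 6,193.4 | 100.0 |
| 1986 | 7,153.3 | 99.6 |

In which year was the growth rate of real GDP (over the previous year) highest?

1984: real = 5709.3/0.943 = 6054.40; growth vs 1983 (5823.35) = 3.97%.
1985: real = 6193.4/1.000 = 6193.40; growth vs 1984 (6054.40) = 2.30%.
1986: real = 7153.3/0.996 = 7182.03; growth vs 1985 (6193.40) = 15.96%.

1986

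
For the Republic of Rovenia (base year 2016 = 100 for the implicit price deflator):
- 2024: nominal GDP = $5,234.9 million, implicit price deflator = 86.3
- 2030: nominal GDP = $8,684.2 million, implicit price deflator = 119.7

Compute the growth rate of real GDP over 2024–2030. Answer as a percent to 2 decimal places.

19.60%

Deflate each year: 2024 → 5234.9/0.863 = 6065.93; 2030 → 8684.2/1.197 = 7254.97.
So real GDP changed by 7254.97/6065.93 − 1 = 0.1960, i.e. 19.60%.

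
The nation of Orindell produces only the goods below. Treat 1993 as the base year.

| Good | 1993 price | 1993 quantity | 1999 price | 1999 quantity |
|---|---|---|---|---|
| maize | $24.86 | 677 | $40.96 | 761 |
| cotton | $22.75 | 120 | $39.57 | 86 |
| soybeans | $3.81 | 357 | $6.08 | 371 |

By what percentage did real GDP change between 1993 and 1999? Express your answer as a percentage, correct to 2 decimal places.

Real GDP 1993 = Nominal GDP 1993 = 24.86·677 + 22.75·120 + 3.81·357 = 20920.39.
Real GDP 1999 (at 1993 prices) = 24.86·761 + 22.75·86 + 3.81·371 = 22288.47.
Real growth = 22288.47/20920.39 − 1 = 0.0654.

6.54%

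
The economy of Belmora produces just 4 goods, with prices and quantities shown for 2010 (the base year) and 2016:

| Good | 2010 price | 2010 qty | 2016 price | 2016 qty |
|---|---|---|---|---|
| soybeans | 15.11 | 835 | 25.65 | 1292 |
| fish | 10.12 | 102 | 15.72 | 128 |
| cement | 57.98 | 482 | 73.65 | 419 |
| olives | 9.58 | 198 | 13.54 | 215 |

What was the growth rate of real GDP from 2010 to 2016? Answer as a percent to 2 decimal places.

Real GDP 2010 = Nominal GDP 2010 = 15.11·835 + 10.12·102 + 57.98·482 + 9.58·198 = 43492.29.
Real GDP 2016 (at 2010 prices) = 15.11·1292 + 10.12·128 + 57.98·419 + 9.58·215 = 47170.80.
Real growth = 47170.80/43492.29 − 1 = 0.0846.

8.46%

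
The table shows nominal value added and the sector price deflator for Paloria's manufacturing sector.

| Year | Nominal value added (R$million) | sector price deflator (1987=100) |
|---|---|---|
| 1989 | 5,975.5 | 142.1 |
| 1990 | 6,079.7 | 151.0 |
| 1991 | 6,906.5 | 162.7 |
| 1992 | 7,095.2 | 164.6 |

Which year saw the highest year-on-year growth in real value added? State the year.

1991

1990: real = 6079.7/1.510 = 4026.29; growth vs 1989 (4205.14) = -4.25%.
1991: real = 6906.5/1.627 = 4244.93; growth vs 1990 (4026.29) = 5.43%.
1992: real = 7095.2/1.646 = 4310.57; growth vs 1991 (4244.93) = 1.55%.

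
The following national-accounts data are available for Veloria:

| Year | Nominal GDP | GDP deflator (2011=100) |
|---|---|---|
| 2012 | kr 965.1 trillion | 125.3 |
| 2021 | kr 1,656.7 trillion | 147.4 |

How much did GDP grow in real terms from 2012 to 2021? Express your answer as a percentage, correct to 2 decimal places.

Real GDP 2012 = 965.1 / 1.253 = 770.23.
Real GDP 2021 = 1656.7 / 1.474 = 1123.95.
Real growth = 1123.95 / 770.23 − 1 = 0.4592.

45.92%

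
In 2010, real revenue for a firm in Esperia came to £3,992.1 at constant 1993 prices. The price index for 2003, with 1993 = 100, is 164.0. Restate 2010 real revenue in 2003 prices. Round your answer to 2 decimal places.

£6,547.04

Real revenue in 2003 prices = Real revenue in 1993 prices × (P_2003/P_1993) = 3992.1 × 1.640 = 6547.04.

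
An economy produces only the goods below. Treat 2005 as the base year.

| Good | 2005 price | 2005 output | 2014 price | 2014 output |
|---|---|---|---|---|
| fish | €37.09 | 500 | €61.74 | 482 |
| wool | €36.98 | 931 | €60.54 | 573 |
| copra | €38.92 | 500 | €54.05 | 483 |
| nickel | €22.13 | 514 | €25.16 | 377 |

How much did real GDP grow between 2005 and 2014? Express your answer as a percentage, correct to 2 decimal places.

-21.00%

Real GDP 2005 = Nominal GDP 2005 = 37.09·500 + 36.98·931 + 38.92·500 + 22.13·514 = 83808.20.
Real GDP 2014 (at 2005 prices) = 37.09·482 + 36.98·573 + 38.92·483 + 22.13·377 = 66208.29.
Real growth = 66208.29/83808.20 − 1 = -0.2100.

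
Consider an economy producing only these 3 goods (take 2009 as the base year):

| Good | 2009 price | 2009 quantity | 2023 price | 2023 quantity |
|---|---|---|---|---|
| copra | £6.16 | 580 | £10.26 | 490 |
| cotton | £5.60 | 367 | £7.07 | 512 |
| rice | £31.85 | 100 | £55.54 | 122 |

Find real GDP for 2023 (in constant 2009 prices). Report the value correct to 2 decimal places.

£9771.30

Real GDP 2023 = Σ (p_2009 × q_2023) = 6.16·490 + 5.60·512 + 31.85·122 = 9771.30.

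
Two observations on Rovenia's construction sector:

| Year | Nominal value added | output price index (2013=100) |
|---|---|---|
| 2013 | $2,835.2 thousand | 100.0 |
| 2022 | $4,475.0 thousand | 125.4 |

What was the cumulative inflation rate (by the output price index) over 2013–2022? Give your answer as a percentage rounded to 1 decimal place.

Price-level change = 125.4 / 100.0 − 1 = 0.2540.

25.4%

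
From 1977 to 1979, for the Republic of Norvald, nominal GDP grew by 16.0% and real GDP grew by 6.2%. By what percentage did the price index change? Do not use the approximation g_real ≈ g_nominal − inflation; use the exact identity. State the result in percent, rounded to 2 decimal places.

(1 + g_nom) = (1 + g_real)(1 + π), so π = 1.1600 / 1.0620 − 1 = 0.09228.

9.23%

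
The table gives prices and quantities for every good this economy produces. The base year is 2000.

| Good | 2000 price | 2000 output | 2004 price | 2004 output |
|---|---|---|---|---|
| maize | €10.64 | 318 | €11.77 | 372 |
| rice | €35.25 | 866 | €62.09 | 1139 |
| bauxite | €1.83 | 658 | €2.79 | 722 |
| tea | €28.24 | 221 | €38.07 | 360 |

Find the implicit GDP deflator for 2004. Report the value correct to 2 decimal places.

163.36

Nominal GDP 2004 = 11.77·372 + 62.09·1139 + 2.79·722 + 38.07·360 = 90818.53.
Real GDP 2004 (at 2000 prices) = 10.64·372 + 35.25·1139 + 1.83·722 + 28.24·360 = 55595.49.
Deflator = Nominal/Real × 100 = 90818.53/55595.49 × 100 = 163.356.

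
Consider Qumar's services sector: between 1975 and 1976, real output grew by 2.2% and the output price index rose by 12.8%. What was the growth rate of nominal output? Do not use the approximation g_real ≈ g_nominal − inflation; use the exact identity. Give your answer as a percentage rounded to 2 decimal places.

15.28%

(1 + g_nom) = (1 + g_real)(1 + π) = 1.0220 × 1.1280 = 1.15282.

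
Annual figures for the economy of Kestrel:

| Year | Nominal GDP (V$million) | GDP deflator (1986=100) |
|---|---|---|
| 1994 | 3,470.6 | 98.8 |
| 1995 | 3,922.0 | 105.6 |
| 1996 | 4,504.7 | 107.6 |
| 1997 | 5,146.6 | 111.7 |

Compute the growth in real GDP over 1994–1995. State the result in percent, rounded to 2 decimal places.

Real GDP 1994 = 3470.6/0.988 = 3512.75.
Real GDP 1995 = 3922.0/1.056 = 3714.02.
Change = 3714.02/3512.75 − 1 = 0.0573.

5.73%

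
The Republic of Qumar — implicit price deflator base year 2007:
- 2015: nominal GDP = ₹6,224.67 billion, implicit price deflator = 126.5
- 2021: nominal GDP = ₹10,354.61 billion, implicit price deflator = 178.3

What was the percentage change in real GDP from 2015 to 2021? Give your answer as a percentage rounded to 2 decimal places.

Real GDP 2015 = 6224.67 / 1.265 = 4920.69.
Real GDP 2021 = 10354.61 / 1.783 = 5807.41.
Real growth = 5807.41 / 4920.69 − 1 = 0.1802.

18.02%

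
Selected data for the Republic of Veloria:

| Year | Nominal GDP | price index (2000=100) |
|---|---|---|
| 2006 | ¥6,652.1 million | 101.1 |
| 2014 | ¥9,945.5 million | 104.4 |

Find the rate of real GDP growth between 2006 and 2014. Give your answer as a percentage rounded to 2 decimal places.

44.78%

Real GDP 2006 = 6652.1 / 1.011 = 6579.72.
Real GDP 2014 = 9945.5 / 1.044 = 9526.34.
Real growth = 9526.34 / 6579.72 − 1 = 0.4478.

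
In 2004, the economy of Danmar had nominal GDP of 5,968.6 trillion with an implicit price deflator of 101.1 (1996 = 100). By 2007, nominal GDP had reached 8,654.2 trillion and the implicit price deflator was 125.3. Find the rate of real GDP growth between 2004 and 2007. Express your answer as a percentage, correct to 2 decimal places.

Real GDP 2004 = 5968.6 / 1.011 = 5903.66.
Real GDP 2007 = 8654.2 / 1.253 = 6906.78.
Real growth = 6906.78 / 5903.66 − 1 = 0.1699.

16.99%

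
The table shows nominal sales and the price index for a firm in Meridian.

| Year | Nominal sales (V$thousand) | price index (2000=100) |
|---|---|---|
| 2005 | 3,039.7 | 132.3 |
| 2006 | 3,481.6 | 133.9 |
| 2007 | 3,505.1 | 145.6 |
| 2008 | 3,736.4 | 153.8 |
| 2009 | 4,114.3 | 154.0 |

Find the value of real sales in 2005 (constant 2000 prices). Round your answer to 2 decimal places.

Real sales 2005 = 3039.7 / 1.323 = 2297.58.

V$2,297.58 thousand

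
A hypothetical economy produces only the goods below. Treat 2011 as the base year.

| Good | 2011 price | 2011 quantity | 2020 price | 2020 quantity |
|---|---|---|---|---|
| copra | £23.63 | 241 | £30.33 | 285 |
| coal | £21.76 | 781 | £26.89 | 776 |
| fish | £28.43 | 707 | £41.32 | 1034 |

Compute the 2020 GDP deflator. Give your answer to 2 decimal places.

136.25

Nominal GDP 2020 = 30.33·285 + 26.89·776 + 41.32·1034 = 72235.57.
Real GDP 2020 (at 2011 prices) = 23.63·285 + 21.76·776 + 28.43·1034 = 53016.93.
Deflator = Nominal/Real × 100 = 72235.57/53016.93 × 100 = 136.250.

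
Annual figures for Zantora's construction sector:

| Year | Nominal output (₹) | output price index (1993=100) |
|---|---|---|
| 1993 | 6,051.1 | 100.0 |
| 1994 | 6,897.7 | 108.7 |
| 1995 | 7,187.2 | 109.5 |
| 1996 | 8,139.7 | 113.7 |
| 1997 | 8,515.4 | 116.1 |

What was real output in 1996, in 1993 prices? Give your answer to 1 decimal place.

Real output 1996 = 8139.7 / 1.137 = 7158.93.

₹7,158.9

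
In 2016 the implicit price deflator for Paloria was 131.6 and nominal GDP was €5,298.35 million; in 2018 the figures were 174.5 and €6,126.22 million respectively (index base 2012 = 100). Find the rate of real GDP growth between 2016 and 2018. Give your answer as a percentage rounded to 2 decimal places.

Deflate each year: 2016 → 5298.35/1.316 = 4026.10; 2018 → 6126.22/1.745 = 3510.73.
So real GDP changed by 3510.73/4026.10 − 1 = -0.1280, i.e. -12.80%.

-12.80%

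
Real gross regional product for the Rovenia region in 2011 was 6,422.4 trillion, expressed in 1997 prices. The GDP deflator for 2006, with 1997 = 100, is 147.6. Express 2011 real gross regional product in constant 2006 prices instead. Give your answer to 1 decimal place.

Real gross regional product in 2006 prices = Real gross regional product in 1997 prices × (P_2006/P_1997) = 6422.4 × 1.476 = 9479.46.

9,479.5 trillion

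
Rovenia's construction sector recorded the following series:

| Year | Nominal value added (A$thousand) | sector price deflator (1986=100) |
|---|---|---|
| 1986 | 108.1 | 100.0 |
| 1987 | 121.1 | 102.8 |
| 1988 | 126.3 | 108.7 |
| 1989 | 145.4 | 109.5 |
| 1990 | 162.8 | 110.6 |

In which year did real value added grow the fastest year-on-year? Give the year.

1989

1987: real = 121.1/1.028 = 117.80; growth vs 1986 (108.10) = 8.97%.
1988: real = 126.3/1.087 = 116.19; growth vs 1987 (117.80) = -1.37%.
1989: real = 145.4/1.095 = 132.79; growth vs 1988 (116.19) = 14.29%.
1990: real = 162.8/1.106 = 147.20; growth vs 1989 (132.79) = 10.85%.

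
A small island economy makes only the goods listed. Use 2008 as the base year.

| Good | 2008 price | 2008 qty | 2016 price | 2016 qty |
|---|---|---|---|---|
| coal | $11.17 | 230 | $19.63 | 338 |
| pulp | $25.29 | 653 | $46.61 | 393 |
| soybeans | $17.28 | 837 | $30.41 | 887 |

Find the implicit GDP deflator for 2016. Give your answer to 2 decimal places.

178.80

Nominal GDP 2016 = 19.63·338 + 46.61·393 + 30.41·887 = 51926.34.
Real GDP 2016 (at 2008 prices) = 11.17·338 + 25.29·393 + 17.28·887 = 29041.79.
Deflator = Nominal/Real × 100 = 51926.34/29041.79 × 100 = 178.799.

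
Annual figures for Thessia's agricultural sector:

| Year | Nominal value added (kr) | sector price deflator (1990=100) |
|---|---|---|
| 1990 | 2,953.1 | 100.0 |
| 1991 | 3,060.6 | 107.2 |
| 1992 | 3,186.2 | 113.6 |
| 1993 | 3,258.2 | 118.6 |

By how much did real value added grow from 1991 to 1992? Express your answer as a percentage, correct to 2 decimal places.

Real value added 1991 = 3060.6/1.072 = 2855.04.
Real value added 1992 = 3186.2/1.136 = 2804.75.
Change = 2804.75/2855.04 − 1 = -0.0176.

-1.76%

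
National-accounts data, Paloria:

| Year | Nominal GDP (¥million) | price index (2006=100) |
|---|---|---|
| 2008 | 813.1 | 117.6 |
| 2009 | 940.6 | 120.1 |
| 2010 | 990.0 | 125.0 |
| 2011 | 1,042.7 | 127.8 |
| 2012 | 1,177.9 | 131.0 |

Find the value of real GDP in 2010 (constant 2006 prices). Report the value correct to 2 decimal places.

¥792.00 million

Real GDP 2010 = 990.0 / 1.250 = 792.00.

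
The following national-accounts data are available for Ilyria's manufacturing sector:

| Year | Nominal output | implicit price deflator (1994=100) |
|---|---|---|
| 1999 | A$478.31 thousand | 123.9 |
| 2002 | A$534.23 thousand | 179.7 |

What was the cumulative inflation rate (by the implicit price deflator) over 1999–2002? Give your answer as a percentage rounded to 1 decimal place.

45.0%

Price-level change = 179.7 / 123.9 − 1 = 0.4504.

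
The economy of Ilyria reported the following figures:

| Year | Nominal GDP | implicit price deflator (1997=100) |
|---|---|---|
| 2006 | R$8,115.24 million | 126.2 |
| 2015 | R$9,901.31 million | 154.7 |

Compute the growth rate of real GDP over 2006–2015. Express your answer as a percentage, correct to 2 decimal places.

-0.47%

Deflate each year: 2006 → 8115.24/1.262 = 6430.46; 2015 → 9901.31/1.547 = 6400.33.
So real GDP changed by 6400.33/6430.46 − 1 = -0.0047, i.e. -0.47%.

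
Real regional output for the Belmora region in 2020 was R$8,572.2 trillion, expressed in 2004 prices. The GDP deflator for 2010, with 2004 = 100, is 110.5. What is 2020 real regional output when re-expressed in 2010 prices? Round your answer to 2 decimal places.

R$9,472.28 trillion

Real regional output in 2010 prices = Real regional output in 2004 prices × (P_2010/P_2004) = 8572.2 × 1.105 = 9472.28.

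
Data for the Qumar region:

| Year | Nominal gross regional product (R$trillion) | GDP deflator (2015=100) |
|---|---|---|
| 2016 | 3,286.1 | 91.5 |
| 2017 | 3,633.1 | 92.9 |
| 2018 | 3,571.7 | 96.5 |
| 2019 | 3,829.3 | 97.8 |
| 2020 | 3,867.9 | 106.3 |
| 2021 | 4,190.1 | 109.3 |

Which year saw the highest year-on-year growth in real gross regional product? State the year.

2017

2017: real = 3633.1/0.929 = 3910.76; growth vs 2016 (3591.37) = 8.89%.
2018: real = 3571.7/0.965 = 3701.24; growth vs 2017 (3910.76) = -5.36%.
2019: real = 3829.3/0.978 = 3915.44; growth vs 2018 (3701.24) = 5.79%.
2020: real = 3867.9/1.063 = 3638.66; growth vs 2019 (3915.44) = -7.07%.
2021: real = 4190.1/1.093 = 3833.58; growth vs 2020 (3638.66) = 5.36%.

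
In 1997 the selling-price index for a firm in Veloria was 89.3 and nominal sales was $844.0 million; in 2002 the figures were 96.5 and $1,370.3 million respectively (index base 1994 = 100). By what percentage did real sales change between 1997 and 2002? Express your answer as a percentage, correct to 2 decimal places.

50.24%

Deflate each year: 1997 → 844.0/0.893 = 945.13; 2002 → 1370.3/0.965 = 1420.00.
So real sales changed by 1420.00/945.13 − 1 = 0.5024, i.e. 50.24%.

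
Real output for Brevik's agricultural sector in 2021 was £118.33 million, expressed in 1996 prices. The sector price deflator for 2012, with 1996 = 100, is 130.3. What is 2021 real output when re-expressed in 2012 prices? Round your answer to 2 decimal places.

£154.18 million

Real output in 2012 prices = Real output in 1996 prices × (P_2012/P_1996) = 118.33 × 1.303 = 154.18.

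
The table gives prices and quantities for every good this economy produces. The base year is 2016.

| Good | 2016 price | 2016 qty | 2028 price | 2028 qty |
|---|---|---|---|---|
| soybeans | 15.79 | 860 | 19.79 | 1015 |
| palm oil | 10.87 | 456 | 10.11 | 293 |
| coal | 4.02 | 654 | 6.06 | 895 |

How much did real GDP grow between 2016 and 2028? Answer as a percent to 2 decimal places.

Real GDP 2016 = Nominal GDP 2016 = 15.79·860 + 10.87·456 + 4.02·654 = 21165.20.
Real GDP 2028 (at 2016 prices) = 15.79·1015 + 10.87·293 + 4.02·895 = 22809.66.
Real growth = 22809.66/21165.20 − 1 = 0.0777.

7.77%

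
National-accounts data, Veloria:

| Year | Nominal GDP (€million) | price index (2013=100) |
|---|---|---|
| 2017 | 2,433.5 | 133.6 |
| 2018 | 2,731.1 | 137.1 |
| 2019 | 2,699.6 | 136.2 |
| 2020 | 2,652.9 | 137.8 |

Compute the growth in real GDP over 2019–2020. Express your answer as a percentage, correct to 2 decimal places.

Real GDP 2019 = 2699.6/1.362 = 1982.09.
Real GDP 2020 = 2652.9/1.378 = 1925.18.
Change = 1925.18/1982.09 − 1 = -0.0287.

-2.87%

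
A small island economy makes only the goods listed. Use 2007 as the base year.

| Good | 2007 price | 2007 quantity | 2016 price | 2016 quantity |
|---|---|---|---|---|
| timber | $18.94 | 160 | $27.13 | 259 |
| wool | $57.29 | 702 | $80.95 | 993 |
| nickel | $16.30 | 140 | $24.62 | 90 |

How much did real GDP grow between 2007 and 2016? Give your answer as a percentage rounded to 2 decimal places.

Real GDP 2007 = Nominal GDP 2007 = 18.94·160 + 57.29·702 + 16.30·140 = 45529.98.
Real GDP 2016 (at 2007 prices) = 18.94·259 + 57.29·993 + 16.30·90 = 63261.43.
Real growth = 63261.43/45529.98 − 1 = 0.3894.

38.94%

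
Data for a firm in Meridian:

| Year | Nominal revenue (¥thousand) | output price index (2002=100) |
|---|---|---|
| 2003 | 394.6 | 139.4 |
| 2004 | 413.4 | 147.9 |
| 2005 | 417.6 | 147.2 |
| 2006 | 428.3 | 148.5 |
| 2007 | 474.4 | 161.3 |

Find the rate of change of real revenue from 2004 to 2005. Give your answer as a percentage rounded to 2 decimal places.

1.50%

Real revenue 2004 = 413.4/1.479 = 279.51.
Real revenue 2005 = 417.6/1.472 = 283.70.
Change = 283.70/279.51 − 1 = 0.0150.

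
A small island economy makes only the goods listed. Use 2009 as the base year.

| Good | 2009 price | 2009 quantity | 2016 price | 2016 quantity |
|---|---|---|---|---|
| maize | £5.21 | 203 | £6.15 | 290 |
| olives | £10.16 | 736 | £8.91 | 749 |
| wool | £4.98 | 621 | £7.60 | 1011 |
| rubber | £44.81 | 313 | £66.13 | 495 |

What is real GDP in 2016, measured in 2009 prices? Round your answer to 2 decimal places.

£36336.47

Real GDP 2016 = Σ (p_2009 × q_2016) = 5.21·290 + 10.16·749 + 4.98·1011 + 44.81·495 = 36336.47.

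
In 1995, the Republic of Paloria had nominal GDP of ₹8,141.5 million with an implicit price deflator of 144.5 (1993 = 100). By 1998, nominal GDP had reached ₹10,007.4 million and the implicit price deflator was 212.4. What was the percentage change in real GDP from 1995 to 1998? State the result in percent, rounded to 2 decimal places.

-16.38%

Real GDP 1995 = 8141.5 / 1.445 = 5634.26.
Real GDP 1998 = 10007.4 / 2.124 = 4711.58.
Real growth = 4711.58 / 5634.26 − 1 = -0.1638.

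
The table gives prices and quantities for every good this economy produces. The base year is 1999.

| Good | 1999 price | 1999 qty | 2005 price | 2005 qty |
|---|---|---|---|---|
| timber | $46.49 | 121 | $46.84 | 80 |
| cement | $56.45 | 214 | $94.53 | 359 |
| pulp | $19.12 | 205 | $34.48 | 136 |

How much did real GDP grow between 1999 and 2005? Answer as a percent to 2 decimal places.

22.94%

Real GDP 1999 = Nominal GDP 1999 = 46.49·121 + 56.45·214 + 19.12·205 = 21625.19.
Real GDP 2005 (at 1999 prices) = 46.49·80 + 56.45·359 + 19.12·136 = 26585.07.
Real growth = 26585.07/21625.19 − 1 = 0.2294.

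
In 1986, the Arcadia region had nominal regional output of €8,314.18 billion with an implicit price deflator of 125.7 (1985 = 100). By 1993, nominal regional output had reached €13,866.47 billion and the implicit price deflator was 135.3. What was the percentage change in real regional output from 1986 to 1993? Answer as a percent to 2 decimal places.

Deflate each year: 1986 → 8314.18/1.257 = 6614.30; 1993 → 13866.47/1.353 = 10248.68.
So real regional output changed by 10248.68/6614.30 − 1 = 0.5495, i.e. 54.95%.

54.95%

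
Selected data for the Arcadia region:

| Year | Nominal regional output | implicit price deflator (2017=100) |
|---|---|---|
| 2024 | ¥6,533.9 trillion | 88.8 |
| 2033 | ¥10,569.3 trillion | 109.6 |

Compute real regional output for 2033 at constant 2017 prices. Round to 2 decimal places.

Real regional output = Nominal / (implicit price deflator/100) = 10569.3 / 1.096 = 9643.52.

¥9,643.52 trillion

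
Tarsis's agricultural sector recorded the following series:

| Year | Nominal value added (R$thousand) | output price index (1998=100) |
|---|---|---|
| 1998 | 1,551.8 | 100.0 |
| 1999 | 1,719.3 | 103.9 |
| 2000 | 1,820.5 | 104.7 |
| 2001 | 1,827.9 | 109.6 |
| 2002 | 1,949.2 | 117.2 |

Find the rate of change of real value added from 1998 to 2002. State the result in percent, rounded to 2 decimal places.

7.17%

Real value added 1998 = 1551.8/1.000 = 1551.80.
Real value added 2002 = 1949.2/1.172 = 1663.14.
Change = 1663.14/1551.80 − 1 = 0.0717.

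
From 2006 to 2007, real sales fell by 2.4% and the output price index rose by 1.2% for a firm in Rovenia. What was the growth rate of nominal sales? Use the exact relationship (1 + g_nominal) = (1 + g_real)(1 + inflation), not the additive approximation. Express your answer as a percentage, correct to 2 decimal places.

(1 + g_nom) = (1 + g_real)(1 + π) = 0.9760 × 1.0120 = 0.98771.

-1.23%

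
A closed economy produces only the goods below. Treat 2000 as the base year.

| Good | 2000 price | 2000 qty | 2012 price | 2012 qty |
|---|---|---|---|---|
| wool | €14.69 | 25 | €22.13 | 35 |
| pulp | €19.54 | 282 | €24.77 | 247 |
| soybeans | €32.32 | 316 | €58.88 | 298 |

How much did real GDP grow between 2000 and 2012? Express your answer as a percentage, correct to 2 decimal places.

-6.95%

Real GDP 2000 = Nominal GDP 2000 = 14.69·25 + 19.54·282 + 32.32·316 = 16090.65.
Real GDP 2012 (at 2000 prices) = 14.69·35 + 19.54·247 + 32.32·298 = 14971.89.
Real growth = 14971.89/16090.65 − 1 = -0.0695.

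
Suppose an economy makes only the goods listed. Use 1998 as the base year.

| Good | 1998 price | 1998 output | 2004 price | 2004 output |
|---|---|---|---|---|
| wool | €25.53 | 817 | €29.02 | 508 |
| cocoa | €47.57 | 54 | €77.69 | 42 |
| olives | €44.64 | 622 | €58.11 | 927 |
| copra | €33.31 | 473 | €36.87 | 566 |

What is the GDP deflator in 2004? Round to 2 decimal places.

123.32

Nominal GDP 2004 = 29.02·508 + 77.69·42 + 58.11·927 + 36.87·566 = 92741.53.
Real GDP 2004 (at 1998 prices) = 25.53·508 + 47.57·42 + 44.64·927 + 33.31·566 = 75201.92.
Deflator = Nominal/Real × 100 = 92741.53/75201.92 × 100 = 123.323.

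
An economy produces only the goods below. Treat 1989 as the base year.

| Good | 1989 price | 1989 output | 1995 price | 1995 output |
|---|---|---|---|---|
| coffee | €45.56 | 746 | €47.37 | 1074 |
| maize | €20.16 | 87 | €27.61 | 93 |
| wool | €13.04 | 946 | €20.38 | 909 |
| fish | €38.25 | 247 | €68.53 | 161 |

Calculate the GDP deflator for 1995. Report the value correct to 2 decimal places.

Nominal GDP 1995 = 47.37·1074 + 27.61·93 + 20.38·909 + 68.53·161 = 83001.86.
Real GDP 1995 (at 1989 prices) = 45.56·1074 + 20.16·93 + 13.04·909 + 38.25·161 = 68817.93.
Deflator = Nominal/Real × 100 = 83001.86/68817.93 × 100 = 120.611.

120.61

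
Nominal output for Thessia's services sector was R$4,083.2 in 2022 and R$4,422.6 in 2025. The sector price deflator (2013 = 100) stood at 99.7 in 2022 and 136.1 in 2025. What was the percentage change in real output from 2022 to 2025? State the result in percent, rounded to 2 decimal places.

Real output 2022 = 4083.2 / 0.997 = 4095.49.
Real output 2025 = 4422.6 / 1.361 = 3249.52.
Real growth = 3249.52 / 4095.49 − 1 = -0.2066.

-20.66%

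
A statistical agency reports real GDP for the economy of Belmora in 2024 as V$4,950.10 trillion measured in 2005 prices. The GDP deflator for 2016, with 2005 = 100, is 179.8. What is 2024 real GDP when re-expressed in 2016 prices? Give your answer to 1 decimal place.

V$8,900.3 trillion

Real GDP in 2016 prices = Real GDP in 2005 prices × (P_2016/P_2005) = 4950.10 × 1.798 = 8900.28.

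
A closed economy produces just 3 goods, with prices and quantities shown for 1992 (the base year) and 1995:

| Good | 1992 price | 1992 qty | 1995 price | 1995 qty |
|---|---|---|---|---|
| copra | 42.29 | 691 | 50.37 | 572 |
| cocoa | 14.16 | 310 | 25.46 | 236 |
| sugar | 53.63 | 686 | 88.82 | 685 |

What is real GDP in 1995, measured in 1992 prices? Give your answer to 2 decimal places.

Real GDP 1995 = Σ (p_1992 × q_1995) = 42.29·572 + 14.16·236 + 53.63·685 = 64268.19.

64268.19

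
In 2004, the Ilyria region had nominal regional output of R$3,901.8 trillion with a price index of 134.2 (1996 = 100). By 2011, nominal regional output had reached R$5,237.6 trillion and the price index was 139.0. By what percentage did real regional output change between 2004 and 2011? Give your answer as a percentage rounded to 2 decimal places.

Deflate each year: 2004 → 3901.8/1.342 = 2907.45; 2011 → 5237.6/1.390 = 3768.06.
So real regional output changed by 3768.06/2907.45 − 1 = 0.2960, i.e. 29.60%.

29.60%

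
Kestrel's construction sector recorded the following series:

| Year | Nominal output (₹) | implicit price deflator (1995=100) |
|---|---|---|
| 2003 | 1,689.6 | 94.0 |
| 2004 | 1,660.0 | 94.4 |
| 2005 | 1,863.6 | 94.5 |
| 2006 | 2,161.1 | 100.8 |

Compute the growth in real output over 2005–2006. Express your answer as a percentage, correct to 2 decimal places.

8.72%

Real output 2005 = 1863.6/0.945 = 1972.06.
Real output 2006 = 2161.1/1.008 = 2143.95.
Change = 2143.95/1972.06 − 1 = 0.0872.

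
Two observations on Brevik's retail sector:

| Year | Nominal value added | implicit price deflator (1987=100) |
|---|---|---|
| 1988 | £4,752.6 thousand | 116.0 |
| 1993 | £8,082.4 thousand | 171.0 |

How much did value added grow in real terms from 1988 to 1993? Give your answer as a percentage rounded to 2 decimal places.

15.36%

Real value added 1988 = 4752.6 / 1.160 = 4097.07.
Real value added 1993 = 8082.4 / 1.710 = 4726.55.
Real growth = 4726.55 / 4097.07 − 1 = 0.1536.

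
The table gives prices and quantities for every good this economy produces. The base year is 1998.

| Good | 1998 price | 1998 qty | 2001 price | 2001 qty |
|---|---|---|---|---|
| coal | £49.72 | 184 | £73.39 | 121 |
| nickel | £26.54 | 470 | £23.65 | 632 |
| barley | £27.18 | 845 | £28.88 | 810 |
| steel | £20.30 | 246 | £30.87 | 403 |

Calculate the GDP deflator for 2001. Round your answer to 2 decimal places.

112.60

Nominal GDP 2001 = 73.39·121 + 23.65·632 + 28.88·810 + 30.87·403 = 59660.40.
Real GDP 2001 (at 1998 prices) = 49.72·121 + 26.54·632 + 27.18·810 + 20.30·403 = 52986.10.
Deflator = Nominal/Real × 100 = 59660.40/52986.10 × 100 = 112.596.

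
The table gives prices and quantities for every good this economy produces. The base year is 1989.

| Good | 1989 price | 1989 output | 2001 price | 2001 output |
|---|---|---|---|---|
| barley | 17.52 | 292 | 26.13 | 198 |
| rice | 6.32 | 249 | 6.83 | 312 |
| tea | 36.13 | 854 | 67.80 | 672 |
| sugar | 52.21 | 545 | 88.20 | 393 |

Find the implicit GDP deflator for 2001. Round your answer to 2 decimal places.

174.23

Nominal GDP 2001 = 26.13·198 + 6.83·312 + 67.80·672 + 88.20·393 = 87528.90.
Real GDP 2001 (at 1989 prices) = 17.52·198 + 6.32·312 + 36.13·672 + 52.21·393 = 50238.69.
Deflator = Nominal/Real × 100 = 87528.90/50238.69 × 100 = 174.226.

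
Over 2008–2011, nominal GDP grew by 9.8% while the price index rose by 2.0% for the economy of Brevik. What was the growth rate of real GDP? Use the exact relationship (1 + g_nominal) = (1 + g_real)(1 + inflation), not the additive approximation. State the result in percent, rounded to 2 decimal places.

7.65%

(1 + g_nom) = (1 + g_real)(1 + π), so g_real = 1.0980 / 1.0200 − 1 = 0.07647.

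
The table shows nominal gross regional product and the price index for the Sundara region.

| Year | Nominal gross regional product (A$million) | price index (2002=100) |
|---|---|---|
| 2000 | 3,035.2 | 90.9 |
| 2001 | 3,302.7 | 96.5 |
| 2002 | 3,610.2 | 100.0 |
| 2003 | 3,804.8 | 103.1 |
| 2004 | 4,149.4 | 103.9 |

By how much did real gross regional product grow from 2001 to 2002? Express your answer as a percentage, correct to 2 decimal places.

5.48%

Real gross regional product 2001 = 3302.7/0.965 = 3422.49.
Real gross regional product 2002 = 3610.2/1.000 = 3610.20.
Change = 3610.20/3422.49 − 1 = 0.0548.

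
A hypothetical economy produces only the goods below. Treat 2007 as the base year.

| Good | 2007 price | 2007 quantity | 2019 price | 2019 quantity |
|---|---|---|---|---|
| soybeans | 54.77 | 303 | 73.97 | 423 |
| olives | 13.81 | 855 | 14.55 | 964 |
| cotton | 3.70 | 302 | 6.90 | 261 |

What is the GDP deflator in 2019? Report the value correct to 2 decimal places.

Nominal GDP 2019 = 73.97·423 + 14.55·964 + 6.90·261 = 47116.41.
Real GDP 2019 (at 2007 prices) = 54.77·423 + 13.81·964 + 3.70·261 = 37446.25.
Deflator = Nominal/Real × 100 = 47116.41/37446.25 × 100 = 125.824.

125.82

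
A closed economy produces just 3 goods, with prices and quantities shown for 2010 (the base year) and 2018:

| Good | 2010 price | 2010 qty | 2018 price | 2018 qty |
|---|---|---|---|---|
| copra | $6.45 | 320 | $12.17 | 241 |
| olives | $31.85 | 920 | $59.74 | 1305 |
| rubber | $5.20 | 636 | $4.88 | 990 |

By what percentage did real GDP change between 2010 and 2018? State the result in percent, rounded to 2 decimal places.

39.20%

Real GDP 2010 = Nominal GDP 2010 = 6.45·320 + 31.85·920 + 5.20·636 = 34673.20.
Real GDP 2018 (at 2010 prices) = 6.45·241 + 31.85·1305 + 5.20·990 = 48266.70.
Real growth = 48266.70/34673.20 − 1 = 0.3920.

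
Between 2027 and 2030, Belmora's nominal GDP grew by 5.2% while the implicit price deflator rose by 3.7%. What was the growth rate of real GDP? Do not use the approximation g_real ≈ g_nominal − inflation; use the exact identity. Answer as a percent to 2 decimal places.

(1 + g_nom) = (1 + g_real)(1 + π), so g_real = 1.0520 / 1.0370 − 1 = 0.01446.

1.45%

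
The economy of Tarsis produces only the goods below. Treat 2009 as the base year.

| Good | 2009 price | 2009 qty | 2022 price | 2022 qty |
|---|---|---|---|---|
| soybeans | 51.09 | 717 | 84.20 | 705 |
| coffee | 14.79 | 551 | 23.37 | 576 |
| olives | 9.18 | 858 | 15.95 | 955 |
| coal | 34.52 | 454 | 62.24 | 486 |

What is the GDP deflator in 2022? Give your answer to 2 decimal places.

Nominal GDP 2022 = 84.20·705 + 23.37·576 + 15.95·955 + 62.24·486 = 118303.01.
Real GDP 2022 (at 2009 prices) = 51.09·705 + 14.79·576 + 9.18·955 + 34.52·486 = 70081.11.
Deflator = Nominal/Real × 100 = 118303.01/70081.11 × 100 = 168.809.

168.81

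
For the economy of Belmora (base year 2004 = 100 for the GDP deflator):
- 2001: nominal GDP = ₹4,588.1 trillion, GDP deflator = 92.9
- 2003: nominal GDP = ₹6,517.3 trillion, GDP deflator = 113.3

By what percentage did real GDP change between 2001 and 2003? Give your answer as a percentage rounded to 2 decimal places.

16.47%

Real GDP 2001 = 4588.1 / 0.929 = 4938.75.
Real GDP 2003 = 6517.3 / 1.133 = 5752.25.
Real growth = 5752.25 / 4938.75 − 1 = 0.1647.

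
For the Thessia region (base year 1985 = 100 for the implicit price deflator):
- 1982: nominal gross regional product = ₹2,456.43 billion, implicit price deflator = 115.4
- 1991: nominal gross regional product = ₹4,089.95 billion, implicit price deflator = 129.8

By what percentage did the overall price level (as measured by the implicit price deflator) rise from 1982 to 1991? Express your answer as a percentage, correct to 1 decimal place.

Price-level change = 129.8 / 115.4 − 1 = 0.1248.

12.5%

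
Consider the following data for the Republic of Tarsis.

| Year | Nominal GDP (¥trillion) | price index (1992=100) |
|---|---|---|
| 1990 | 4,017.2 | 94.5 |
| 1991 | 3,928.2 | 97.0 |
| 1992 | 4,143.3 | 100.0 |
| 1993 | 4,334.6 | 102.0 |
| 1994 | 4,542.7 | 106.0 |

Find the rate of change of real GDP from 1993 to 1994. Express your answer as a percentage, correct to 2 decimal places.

0.85%

Real GDP 1993 = 4334.6/1.020 = 4249.61.
Real GDP 1994 = 4542.7/1.060 = 4285.57.
Change = 4285.57/4249.61 − 1 = 0.0085.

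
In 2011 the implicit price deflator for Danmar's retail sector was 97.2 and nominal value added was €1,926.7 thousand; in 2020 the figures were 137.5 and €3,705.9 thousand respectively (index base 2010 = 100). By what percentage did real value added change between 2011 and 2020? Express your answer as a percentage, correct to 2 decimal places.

35.97%

Deflate each year: 2011 → 1926.7/0.972 = 1982.20; 2020 → 3705.9/1.375 = 2695.20.
So real value added changed by 2695.20/1982.20 − 1 = 0.3597, i.e. 35.97%.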